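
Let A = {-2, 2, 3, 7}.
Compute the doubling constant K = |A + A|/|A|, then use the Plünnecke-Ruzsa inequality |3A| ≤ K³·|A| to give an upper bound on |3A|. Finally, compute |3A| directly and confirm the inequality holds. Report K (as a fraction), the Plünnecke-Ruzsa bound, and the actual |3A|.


|A| = 4.
Step 1: Compute A + A by enumerating all 16 pairs.
A + A = {-4, 0, 1, 4, 5, 6, 9, 10, 14}, so |A + A| = 9.
Step 2: Doubling constant K = |A + A|/|A| = 9/4 = 9/4 ≈ 2.2500.
Step 3: Plünnecke-Ruzsa gives |3A| ≤ K³·|A| = (2.2500)³ · 4 ≈ 45.5625.
Step 4: Compute 3A = A + A + A directly by enumerating all triples (a,b,c) ∈ A³; |3A| = 16.
Step 5: Check 16 ≤ 45.5625? Yes ✓.

K = 9/4, Plünnecke-Ruzsa bound K³|A| ≈ 45.5625, |3A| = 16, inequality holds.


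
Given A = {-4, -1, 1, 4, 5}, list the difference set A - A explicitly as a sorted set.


A - A = {a - a' : a, a' ∈ A}.
Compute a - a' for each ordered pair (a, a'):
a = -4: -4--4=0, -4--1=-3, -4-1=-5, -4-4=-8, -4-5=-9
a = -1: -1--4=3, -1--1=0, -1-1=-2, -1-4=-5, -1-5=-6
a = 1: 1--4=5, 1--1=2, 1-1=0, 1-4=-3, 1-5=-4
a = 4: 4--4=8, 4--1=5, 4-1=3, 4-4=0, 4-5=-1
a = 5: 5--4=9, 5--1=6, 5-1=4, 5-4=1, 5-5=0
Collecting distinct values (and noting 0 appears from a-a):
A - A = {-9, -8, -6, -5, -4, -3, -2, -1, 0, 1, 2, 3, 4, 5, 6, 8, 9}
|A - A| = 17

A - A = {-9, -8, -6, -5, -4, -3, -2, -1, 0, 1, 2, 3, 4, 5, 6, 8, 9}


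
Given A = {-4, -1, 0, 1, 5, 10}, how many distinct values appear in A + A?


A + A = {a + a' : a, a' ∈ A}; |A| = 6.
General bounds: 2|A| - 1 ≤ |A + A| ≤ |A|(|A|+1)/2, i.e. 11 ≤ |A + A| ≤ 21.
Lower bound 2|A|-1 is attained iff A is an arithmetic progression.
Enumerate sums a + a' for a ≤ a' (symmetric, so this suffices):
a = -4: -4+-4=-8, -4+-1=-5, -4+0=-4, -4+1=-3, -4+5=1, -4+10=6
a = -1: -1+-1=-2, -1+0=-1, -1+1=0, -1+5=4, -1+10=9
a = 0: 0+0=0, 0+1=1, 0+5=5, 0+10=10
a = 1: 1+1=2, 1+5=6, 1+10=11
a = 5: 5+5=10, 5+10=15
a = 10: 10+10=20
Distinct sums: {-8, -5, -4, -3, -2, -1, 0, 1, 2, 4, 5, 6, 9, 10, 11, 15, 20}
|A + A| = 17

|A + A| = 17


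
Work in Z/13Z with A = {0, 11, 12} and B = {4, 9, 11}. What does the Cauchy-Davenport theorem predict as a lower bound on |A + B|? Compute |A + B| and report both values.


Cauchy-Davenport: |A + B| ≥ min(p, |A| + |B| - 1) for A, B nonempty in Z/pZ.
|A| = 3, |B| = 3, p = 13.
CD lower bound = min(13, 3 + 3 - 1) = min(13, 5) = 5.
Compute A + B mod 13 directly:
a = 0: 0+4=4, 0+9=9, 0+11=11
a = 11: 11+4=2, 11+9=7, 11+11=9
a = 12: 12+4=3, 12+9=8, 12+11=10
A + B = {2, 3, 4, 7, 8, 9, 10, 11}, so |A + B| = 8.
Verify: 8 ≥ 5? Yes ✓.

CD lower bound = 5, actual |A + B| = 8.


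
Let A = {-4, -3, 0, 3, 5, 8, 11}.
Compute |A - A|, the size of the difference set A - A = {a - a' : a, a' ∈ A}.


A - A = {a - a' : a, a' ∈ A}; |A| = 7.
Bounds: 2|A|-1 ≤ |A - A| ≤ |A|² - |A| + 1, i.e. 13 ≤ |A - A| ≤ 43.
Note: 0 ∈ A - A always (from a - a). The set is symmetric: if d ∈ A - A then -d ∈ A - A.
Enumerate nonzero differences d = a - a' with a > a' (then include -d):
Positive differences: {1, 2, 3, 4, 5, 6, 7, 8, 9, 11, 12, 14, 15}
Full difference set: {0} ∪ (positive diffs) ∪ (negative diffs).
|A - A| = 1 + 2·13 = 27 (matches direct enumeration: 27).

|A - A| = 27


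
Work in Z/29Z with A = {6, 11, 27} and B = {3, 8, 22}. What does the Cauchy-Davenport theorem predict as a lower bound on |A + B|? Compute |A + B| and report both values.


Cauchy-Davenport: |A + B| ≥ min(p, |A| + |B| - 1) for A, B nonempty in Z/pZ.
|A| = 3, |B| = 3, p = 29.
CD lower bound = min(29, 3 + 3 - 1) = min(29, 5) = 5.
Compute A + B mod 29 directly:
a = 6: 6+3=9, 6+8=14, 6+22=28
a = 11: 11+3=14, 11+8=19, 11+22=4
a = 27: 27+3=1, 27+8=6, 27+22=20
A + B = {1, 4, 6, 9, 14, 19, 20, 28}, so |A + B| = 8.
Verify: 8 ≥ 5? Yes ✓.

CD lower bound = 5, actual |A + B| = 8.


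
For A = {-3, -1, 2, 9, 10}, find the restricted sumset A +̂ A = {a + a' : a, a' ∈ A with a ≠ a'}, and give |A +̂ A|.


Restricted sumset: A +̂ A = {a + a' : a ∈ A, a' ∈ A, a ≠ a'}.
Equivalently, take A + A and drop any sum 2a that is achievable ONLY as a + a for a ∈ A (i.e. sums representable only with equal summands).
Enumerate pairs (a, a') with a < a' (symmetric, so each unordered pair gives one sum; this covers all a ≠ a'):
  -3 + -1 = -4
  -3 + 2 = -1
  -3 + 9 = 6
  -3 + 10 = 7
  -1 + 2 = 1
  -1 + 9 = 8
  -1 + 10 = 9
  2 + 9 = 11
  2 + 10 = 12
  9 + 10 = 19
Collected distinct sums: {-4, -1, 1, 6, 7, 8, 9, 11, 12, 19}
|A +̂ A| = 10
(Reference bound: |A +̂ A| ≥ 2|A| - 3 for |A| ≥ 2, with |A| = 5 giving ≥ 7.)

|A +̂ A| = 10


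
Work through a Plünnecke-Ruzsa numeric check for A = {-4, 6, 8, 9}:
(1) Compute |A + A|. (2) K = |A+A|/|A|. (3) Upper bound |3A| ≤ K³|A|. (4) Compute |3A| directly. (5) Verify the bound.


|A| = 4.
Step 1: Compute A + A by enumerating all 16 pairs.
A + A = {-8, 2, 4, 5, 12, 14, 15, 16, 17, 18}, so |A + A| = 10.
Step 2: Doubling constant K = |A + A|/|A| = 10/4 = 10/4 ≈ 2.5000.
Step 3: Plünnecke-Ruzsa gives |3A| ≤ K³·|A| = (2.5000)³ · 4 ≈ 62.5000.
Step 4: Compute 3A = A + A + A directly by enumerating all triples (a,b,c) ∈ A³; |3A| = 19.
Step 5: Check 19 ≤ 62.5000? Yes ✓.

K = 10/4, Plünnecke-Ruzsa bound K³|A| ≈ 62.5000, |3A| = 19, inequality holds.


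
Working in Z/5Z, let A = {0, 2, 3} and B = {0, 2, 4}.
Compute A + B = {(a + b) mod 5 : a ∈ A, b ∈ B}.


Work in Z/5Z: reduce every sum a + b modulo 5.
Enumerate all 9 pairs:
a = 0: 0+0=0, 0+2=2, 0+4=4
a = 2: 2+0=2, 2+2=4, 2+4=1
a = 3: 3+0=3, 3+2=0, 3+4=2
Distinct residues collected: {0, 1, 2, 3, 4}
|A + B| = 5 (out of 5 total residues).

A + B = {0, 1, 2, 3, 4}


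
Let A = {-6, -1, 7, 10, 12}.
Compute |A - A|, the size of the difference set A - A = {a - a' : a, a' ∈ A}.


A - A = {a - a' : a, a' ∈ A}; |A| = 5.
Bounds: 2|A|-1 ≤ |A - A| ≤ |A|² - |A| + 1, i.e. 9 ≤ |A - A| ≤ 21.
Note: 0 ∈ A - A always (from a - a). The set is symmetric: if d ∈ A - A then -d ∈ A - A.
Enumerate nonzero differences d = a - a' with a > a' (then include -d):
Positive differences: {2, 3, 5, 8, 11, 13, 16, 18}
Full difference set: {0} ∪ (positive diffs) ∪ (negative diffs).
|A - A| = 1 + 2·8 = 17 (matches direct enumeration: 17).

|A - A| = 17


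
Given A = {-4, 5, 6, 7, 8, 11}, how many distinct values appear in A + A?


A + A = {a + a' : a, a' ∈ A}; |A| = 6.
General bounds: 2|A| - 1 ≤ |A + A| ≤ |A|(|A|+1)/2, i.e. 11 ≤ |A + A| ≤ 21.
Lower bound 2|A|-1 is attained iff A is an arithmetic progression.
Enumerate sums a + a' for a ≤ a' (symmetric, so this suffices):
a = -4: -4+-4=-8, -4+5=1, -4+6=2, -4+7=3, -4+8=4, -4+11=7
a = 5: 5+5=10, 5+6=11, 5+7=12, 5+8=13, 5+11=16
a = 6: 6+6=12, 6+7=13, 6+8=14, 6+11=17
a = 7: 7+7=14, 7+8=15, 7+11=18
a = 8: 8+8=16, 8+11=19
a = 11: 11+11=22
Distinct sums: {-8, 1, 2, 3, 4, 7, 10, 11, 12, 13, 14, 15, 16, 17, 18, 19, 22}
|A + A| = 17

|A + A| = 17


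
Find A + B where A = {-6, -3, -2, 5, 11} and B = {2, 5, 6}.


A + B = {a + b : a ∈ A, b ∈ B}.
Enumerate all |A|·|B| = 5·3 = 15 pairs (a, b) and collect distinct sums.
a = -6: -6+2=-4, -6+5=-1, -6+6=0
a = -3: -3+2=-1, -3+5=2, -3+6=3
a = -2: -2+2=0, -2+5=3, -2+6=4
a = 5: 5+2=7, 5+5=10, 5+6=11
a = 11: 11+2=13, 11+5=16, 11+6=17
Collecting distinct sums: A + B = {-4, -1, 0, 2, 3, 4, 7, 10, 11, 13, 16, 17}
|A + B| = 12

A + B = {-4, -1, 0, 2, 3, 4, 7, 10, 11, 13, 16, 17}


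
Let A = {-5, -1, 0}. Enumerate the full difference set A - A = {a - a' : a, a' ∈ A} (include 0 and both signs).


A - A = {a - a' : a, a' ∈ A}.
Compute a - a' for each ordered pair (a, a'):
a = -5: -5--5=0, -5--1=-4, -5-0=-5
a = -1: -1--5=4, -1--1=0, -1-0=-1
a = 0: 0--5=5, 0--1=1, 0-0=0
Collecting distinct values (and noting 0 appears from a-a):
A - A = {-5, -4, -1, 0, 1, 4, 5}
|A - A| = 7

A - A = {-5, -4, -1, 0, 1, 4, 5}


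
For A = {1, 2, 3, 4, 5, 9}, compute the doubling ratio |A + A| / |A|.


|A| = 6.
Compute A + A by enumerating all 36 pairs.
A + A = {2, 3, 4, 5, 6, 7, 8, 9, 10, 11, 12, 13, 14, 18}, so |A + A| = 14.
K = |A + A| / |A| = 14/6 = 7/3 ≈ 2.3333.
Reference: AP of size 6 gives K = 11/6 ≈ 1.8333; a fully generic set of size 6 gives K ≈ 3.5000.

|A| = 6, |A + A| = 14, K = 14/6 = 7/3.


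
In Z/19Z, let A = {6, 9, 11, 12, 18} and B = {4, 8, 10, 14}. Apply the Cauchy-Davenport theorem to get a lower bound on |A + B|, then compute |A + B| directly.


Cauchy-Davenport: |A + B| ≥ min(p, |A| + |B| - 1) for A, B nonempty in Z/pZ.
|A| = 5, |B| = 4, p = 19.
CD lower bound = min(19, 5 + 4 - 1) = min(19, 8) = 8.
Compute A + B mod 19 directly:
a = 6: 6+4=10, 6+8=14, 6+10=16, 6+14=1
a = 9: 9+4=13, 9+8=17, 9+10=0, 9+14=4
a = 11: 11+4=15, 11+8=0, 11+10=2, 11+14=6
a = 12: 12+4=16, 12+8=1, 12+10=3, 12+14=7
a = 18: 18+4=3, 18+8=7, 18+10=9, 18+14=13
A + B = {0, 1, 2, 3, 4, 6, 7, 9, 10, 13, 14, 15, 16, 17}, so |A + B| = 14.
Verify: 14 ≥ 8? Yes ✓.

CD lower bound = 8, actual |A + B| = 14.


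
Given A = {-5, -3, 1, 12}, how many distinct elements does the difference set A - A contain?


A - A = {a - a' : a, a' ∈ A}; |A| = 4.
Bounds: 2|A|-1 ≤ |A - A| ≤ |A|² - |A| + 1, i.e. 7 ≤ |A - A| ≤ 13.
Note: 0 ∈ A - A always (from a - a). The set is symmetric: if d ∈ A - A then -d ∈ A - A.
Enumerate nonzero differences d = a - a' with a > a' (then include -d):
Positive differences: {2, 4, 6, 11, 15, 17}
Full difference set: {0} ∪ (positive diffs) ∪ (negative diffs).
|A - A| = 1 + 2·6 = 13 (matches direct enumeration: 13).

|A - A| = 13


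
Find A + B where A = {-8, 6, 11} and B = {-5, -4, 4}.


A + B = {a + b : a ∈ A, b ∈ B}.
Enumerate all |A|·|B| = 3·3 = 9 pairs (a, b) and collect distinct sums.
a = -8: -8+-5=-13, -8+-4=-12, -8+4=-4
a = 6: 6+-5=1, 6+-4=2, 6+4=10
a = 11: 11+-5=6, 11+-4=7, 11+4=15
Collecting distinct sums: A + B = {-13, -12, -4, 1, 2, 6, 7, 10, 15}
|A + B| = 9

A + B = {-13, -12, -4, 1, 2, 6, 7, 10, 15}


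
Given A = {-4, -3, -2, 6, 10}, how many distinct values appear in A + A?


A + A = {a + a' : a, a' ∈ A}; |A| = 5.
General bounds: 2|A| - 1 ≤ |A + A| ≤ |A|(|A|+1)/2, i.e. 9 ≤ |A + A| ≤ 15.
Lower bound 2|A|-1 is attained iff A is an arithmetic progression.
Enumerate sums a + a' for a ≤ a' (symmetric, so this suffices):
a = -4: -4+-4=-8, -4+-3=-7, -4+-2=-6, -4+6=2, -4+10=6
a = -3: -3+-3=-6, -3+-2=-5, -3+6=3, -3+10=7
a = -2: -2+-2=-4, -2+6=4, -2+10=8
a = 6: 6+6=12, 6+10=16
a = 10: 10+10=20
Distinct sums: {-8, -7, -6, -5, -4, 2, 3, 4, 6, 7, 8, 12, 16, 20}
|A + A| = 14

|A + A| = 14


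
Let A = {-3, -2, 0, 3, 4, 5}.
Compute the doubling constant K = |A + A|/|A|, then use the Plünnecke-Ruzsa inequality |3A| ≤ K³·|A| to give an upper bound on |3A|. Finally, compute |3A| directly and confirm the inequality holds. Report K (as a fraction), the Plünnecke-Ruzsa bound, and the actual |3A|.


|A| = 6.
Step 1: Compute A + A by enumerating all 36 pairs.
A + A = {-6, -5, -4, -3, -2, 0, 1, 2, 3, 4, 5, 6, 7, 8, 9, 10}, so |A + A| = 16.
Step 2: Doubling constant K = |A + A|/|A| = 16/6 = 16/6 ≈ 2.6667.
Step 3: Plünnecke-Ruzsa gives |3A| ≤ K³·|A| = (2.6667)³ · 6 ≈ 113.7778.
Step 4: Compute 3A = A + A + A directly by enumerating all triples (a,b,c) ∈ A³; |3A| = 25.
Step 5: Check 25 ≤ 113.7778? Yes ✓.

K = 16/6, Plünnecke-Ruzsa bound K³|A| ≈ 113.7778, |3A| = 25, inequality holds.


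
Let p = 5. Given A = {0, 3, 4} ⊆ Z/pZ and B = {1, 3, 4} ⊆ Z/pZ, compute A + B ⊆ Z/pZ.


Work in Z/5Z: reduce every sum a + b modulo 5.
Enumerate all 9 pairs:
a = 0: 0+1=1, 0+3=3, 0+4=4
a = 3: 3+1=4, 3+3=1, 3+4=2
a = 4: 4+1=0, 4+3=2, 4+4=3
Distinct residues collected: {0, 1, 2, 3, 4}
|A + B| = 5 (out of 5 total residues).

A + B = {0, 1, 2, 3, 4}


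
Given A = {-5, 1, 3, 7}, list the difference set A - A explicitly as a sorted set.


A - A = {a - a' : a, a' ∈ A}.
Compute a - a' for each ordered pair (a, a'):
a = -5: -5--5=0, -5-1=-6, -5-3=-8, -5-7=-12
a = 1: 1--5=6, 1-1=0, 1-3=-2, 1-7=-6
a = 3: 3--5=8, 3-1=2, 3-3=0, 3-7=-4
a = 7: 7--5=12, 7-1=6, 7-3=4, 7-7=0
Collecting distinct values (and noting 0 appears from a-a):
A - A = {-12, -8, -6, -4, -2, 0, 2, 4, 6, 8, 12}
|A - A| = 11

A - A = {-12, -8, -6, -4, -2, 0, 2, 4, 6, 8, 12}


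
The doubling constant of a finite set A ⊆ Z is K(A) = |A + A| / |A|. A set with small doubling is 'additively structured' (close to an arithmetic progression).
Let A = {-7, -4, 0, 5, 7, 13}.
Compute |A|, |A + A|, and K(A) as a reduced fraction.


|A| = 6.
Compute A + A by enumerating all 36 pairs.
A + A = {-14, -11, -8, -7, -4, -2, 0, 1, 3, 5, 6, 7, 9, 10, 12, 13, 14, 18, 20, 26}, so |A + A| = 20.
K = |A + A| / |A| = 20/6 = 10/3 ≈ 3.3333.
Reference: AP of size 6 gives K = 11/6 ≈ 1.8333; a fully generic set of size 6 gives K ≈ 3.5000.

|A| = 6, |A + A| = 20, K = 20/6 = 10/3.


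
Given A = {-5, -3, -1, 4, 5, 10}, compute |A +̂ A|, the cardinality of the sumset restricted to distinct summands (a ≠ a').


Restricted sumset: A +̂ A = {a + a' : a ∈ A, a' ∈ A, a ≠ a'}.
Equivalently, take A + A and drop any sum 2a that is achievable ONLY as a + a for a ∈ A (i.e. sums representable only with equal summands).
Enumerate pairs (a, a') with a < a' (symmetric, so each unordered pair gives one sum; this covers all a ≠ a'):
  -5 + -3 = -8
  -5 + -1 = -6
  -5 + 4 = -1
  -5 + 5 = 0
  -5 + 10 = 5
  -3 + -1 = -4
  -3 + 4 = 1
  -3 + 5 = 2
  -3 + 10 = 7
  -1 + 4 = 3
  -1 + 5 = 4
  -1 + 10 = 9
  4 + 5 = 9
  4 + 10 = 14
  5 + 10 = 15
Collected distinct sums: {-8, -6, -4, -1, 0, 1, 2, 3, 4, 5, 7, 9, 14, 15}
|A +̂ A| = 14
(Reference bound: |A +̂ A| ≥ 2|A| - 3 for |A| ≥ 2, with |A| = 6 giving ≥ 9.)

|A +̂ A| = 14


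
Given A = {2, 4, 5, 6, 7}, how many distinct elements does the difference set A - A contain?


A - A = {a - a' : a, a' ∈ A}; |A| = 5.
Bounds: 2|A|-1 ≤ |A - A| ≤ |A|² - |A| + 1, i.e. 9 ≤ |A - A| ≤ 21.
Note: 0 ∈ A - A always (from a - a). The set is symmetric: if d ∈ A - A then -d ∈ A - A.
Enumerate nonzero differences d = a - a' with a > a' (then include -d):
Positive differences: {1, 2, 3, 4, 5}
Full difference set: {0} ∪ (positive diffs) ∪ (negative diffs).
|A - A| = 1 + 2·5 = 11 (matches direct enumeration: 11).

|A - A| = 11


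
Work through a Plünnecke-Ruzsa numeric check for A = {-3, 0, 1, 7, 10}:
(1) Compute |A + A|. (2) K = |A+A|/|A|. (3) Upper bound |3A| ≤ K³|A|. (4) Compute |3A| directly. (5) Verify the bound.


|A| = 5.
Step 1: Compute A + A by enumerating all 25 pairs.
A + A = {-6, -3, -2, 0, 1, 2, 4, 7, 8, 10, 11, 14, 17, 20}, so |A + A| = 14.
Step 2: Doubling constant K = |A + A|/|A| = 14/5 = 14/5 ≈ 2.8000.
Step 3: Plünnecke-Ruzsa gives |3A| ≤ K³·|A| = (2.8000)³ · 5 ≈ 109.7600.
Step 4: Compute 3A = A + A + A directly by enumerating all triples (a,b,c) ∈ A³; |3A| = 27.
Step 5: Check 27 ≤ 109.7600? Yes ✓.

K = 14/5, Plünnecke-Ruzsa bound K³|A| ≈ 109.7600, |3A| = 27, inequality holds.


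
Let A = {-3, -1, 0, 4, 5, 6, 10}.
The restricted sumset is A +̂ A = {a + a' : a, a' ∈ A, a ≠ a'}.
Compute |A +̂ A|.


Restricted sumset: A +̂ A = {a + a' : a ∈ A, a' ∈ A, a ≠ a'}.
Equivalently, take A + A and drop any sum 2a that is achievable ONLY as a + a for a ∈ A (i.e. sums representable only with equal summands).
Enumerate pairs (a, a') with a < a' (symmetric, so each unordered pair gives one sum; this covers all a ≠ a'):
  -3 + -1 = -4
  -3 + 0 = -3
  -3 + 4 = 1
  -3 + 5 = 2
  -3 + 6 = 3
  -3 + 10 = 7
  -1 + 0 = -1
  -1 + 4 = 3
  -1 + 5 = 4
  -1 + 6 = 5
  -1 + 10 = 9
  0 + 4 = 4
  0 + 5 = 5
  0 + 6 = 6
  0 + 10 = 10
  4 + 5 = 9
  4 + 6 = 10
  4 + 10 = 14
  5 + 6 = 11
  5 + 10 = 15
  6 + 10 = 16
Collected distinct sums: {-4, -3, -1, 1, 2, 3, 4, 5, 6, 7, 9, 10, 11, 14, 15, 16}
|A +̂ A| = 16
(Reference bound: |A +̂ A| ≥ 2|A| - 3 for |A| ≥ 2, with |A| = 7 giving ≥ 11.)

|A +̂ A| = 16


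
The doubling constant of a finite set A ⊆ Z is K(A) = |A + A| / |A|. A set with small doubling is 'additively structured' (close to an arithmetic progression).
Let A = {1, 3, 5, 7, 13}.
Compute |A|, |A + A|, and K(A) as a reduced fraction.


|A| = 5.
Compute A + A by enumerating all 25 pairs.
A + A = {2, 4, 6, 8, 10, 12, 14, 16, 18, 20, 26}, so |A + A| = 11.
K = |A + A| / |A| = 11/5 (already in lowest terms) ≈ 2.2000.
Reference: AP of size 5 gives K = 9/5 ≈ 1.8000; a fully generic set of size 5 gives K ≈ 3.0000.

|A| = 5, |A + A| = 11, K = 11/5.


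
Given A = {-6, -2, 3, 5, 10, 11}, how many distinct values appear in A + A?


A + A = {a + a' : a, a' ∈ A}; |A| = 6.
General bounds: 2|A| - 1 ≤ |A + A| ≤ |A|(|A|+1)/2, i.e. 11 ≤ |A + A| ≤ 21.
Lower bound 2|A|-1 is attained iff A is an arithmetic progression.
Enumerate sums a + a' for a ≤ a' (symmetric, so this suffices):
a = -6: -6+-6=-12, -6+-2=-8, -6+3=-3, -6+5=-1, -6+10=4, -6+11=5
a = -2: -2+-2=-4, -2+3=1, -2+5=3, -2+10=8, -2+11=9
a = 3: 3+3=6, 3+5=8, 3+10=13, 3+11=14
a = 5: 5+5=10, 5+10=15, 5+11=16
a = 10: 10+10=20, 10+11=21
a = 11: 11+11=22
Distinct sums: {-12, -8, -4, -3, -1, 1, 3, 4, 5, 6, 8, 9, 10, 13, 14, 15, 16, 20, 21, 22}
|A + A| = 20

|A + A| = 20


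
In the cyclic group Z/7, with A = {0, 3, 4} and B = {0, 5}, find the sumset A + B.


Work in Z/7Z: reduce every sum a + b modulo 7.
Enumerate all 6 pairs:
a = 0: 0+0=0, 0+5=5
a = 3: 3+0=3, 3+5=1
a = 4: 4+0=4, 4+5=2
Distinct residues collected: {0, 1, 2, 3, 4, 5}
|A + B| = 6 (out of 7 total residues).

A + B = {0, 1, 2, 3, 4, 5}


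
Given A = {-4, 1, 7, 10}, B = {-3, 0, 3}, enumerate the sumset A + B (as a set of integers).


A + B = {a + b : a ∈ A, b ∈ B}.
Enumerate all |A|·|B| = 4·3 = 12 pairs (a, b) and collect distinct sums.
a = -4: -4+-3=-7, -4+0=-4, -4+3=-1
a = 1: 1+-3=-2, 1+0=1, 1+3=4
a = 7: 7+-3=4, 7+0=7, 7+3=10
a = 10: 10+-3=7, 10+0=10, 10+3=13
Collecting distinct sums: A + B = {-7, -4, -2, -1, 1, 4, 7, 10, 13}
|A + B| = 9

A + B = {-7, -4, -2, -1, 1, 4, 7, 10, 13}


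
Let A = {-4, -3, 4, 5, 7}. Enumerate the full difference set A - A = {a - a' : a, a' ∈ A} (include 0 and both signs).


A - A = {a - a' : a, a' ∈ A}.
Compute a - a' for each ordered pair (a, a'):
a = -4: -4--4=0, -4--3=-1, -4-4=-8, -4-5=-9, -4-7=-11
a = -3: -3--4=1, -3--3=0, -3-4=-7, -3-5=-8, -3-7=-10
a = 4: 4--4=8, 4--3=7, 4-4=0, 4-5=-1, 4-7=-3
a = 5: 5--4=9, 5--3=8, 5-4=1, 5-5=0, 5-7=-2
a = 7: 7--4=11, 7--3=10, 7-4=3, 7-5=2, 7-7=0
Collecting distinct values (and noting 0 appears from a-a):
A - A = {-11, -10, -9, -8, -7, -3, -2, -1, 0, 1, 2, 3, 7, 8, 9, 10, 11}
|A - A| = 17

A - A = {-11, -10, -9, -8, -7, -3, -2, -1, 0, 1, 2, 3, 7, 8, 9, 10, 11}


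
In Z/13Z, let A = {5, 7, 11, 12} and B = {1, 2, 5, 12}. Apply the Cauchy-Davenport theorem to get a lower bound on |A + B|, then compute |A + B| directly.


Cauchy-Davenport: |A + B| ≥ min(p, |A| + |B| - 1) for A, B nonempty in Z/pZ.
|A| = 4, |B| = 4, p = 13.
CD lower bound = min(13, 4 + 4 - 1) = min(13, 7) = 7.
Compute A + B mod 13 directly:
a = 5: 5+1=6, 5+2=7, 5+5=10, 5+12=4
a = 7: 7+1=8, 7+2=9, 7+5=12, 7+12=6
a = 11: 11+1=12, 11+2=0, 11+5=3, 11+12=10
a = 12: 12+1=0, 12+2=1, 12+5=4, 12+12=11
A + B = {0, 1, 3, 4, 6, 7, 8, 9, 10, 11, 12}, so |A + B| = 11.
Verify: 11 ≥ 7? Yes ✓.

CD lower bound = 7, actual |A + B| = 11.


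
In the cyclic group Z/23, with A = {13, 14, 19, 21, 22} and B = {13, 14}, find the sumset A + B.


Work in Z/23Z: reduce every sum a + b modulo 23.
Enumerate all 10 pairs:
a = 13: 13+13=3, 13+14=4
a = 14: 14+13=4, 14+14=5
a = 19: 19+13=9, 19+14=10
a = 21: 21+13=11, 21+14=12
a = 22: 22+13=12, 22+14=13
Distinct residues collected: {3, 4, 5, 9, 10, 11, 12, 13}
|A + B| = 8 (out of 23 total residues).

A + B = {3, 4, 5, 9, 10, 11, 12, 13}


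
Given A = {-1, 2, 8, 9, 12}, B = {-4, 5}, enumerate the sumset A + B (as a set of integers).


A + B = {a + b : a ∈ A, b ∈ B}.
Enumerate all |A|·|B| = 5·2 = 10 pairs (a, b) and collect distinct sums.
a = -1: -1+-4=-5, -1+5=4
a = 2: 2+-4=-2, 2+5=7
a = 8: 8+-4=4, 8+5=13
a = 9: 9+-4=5, 9+5=14
a = 12: 12+-4=8, 12+5=17
Collecting distinct sums: A + B = {-5, -2, 4, 5, 7, 8, 13, 14, 17}
|A + B| = 9

A + B = {-5, -2, 4, 5, 7, 8, 13, 14, 17}


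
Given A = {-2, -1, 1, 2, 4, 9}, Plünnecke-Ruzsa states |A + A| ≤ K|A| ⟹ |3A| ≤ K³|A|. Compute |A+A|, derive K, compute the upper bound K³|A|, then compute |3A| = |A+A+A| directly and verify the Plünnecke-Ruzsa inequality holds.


|A| = 6.
Step 1: Compute A + A by enumerating all 36 pairs.
A + A = {-4, -3, -2, -1, 0, 1, 2, 3, 4, 5, 6, 7, 8, 10, 11, 13, 18}, so |A + A| = 17.
Step 2: Doubling constant K = |A + A|/|A| = 17/6 = 17/6 ≈ 2.8333.
Step 3: Plünnecke-Ruzsa gives |3A| ≤ K³·|A| = (2.8333)³ · 6 ≈ 136.4722.
Step 4: Compute 3A = A + A + A directly by enumerating all triples (a,b,c) ∈ A³; |3A| = 28.
Step 5: Check 28 ≤ 136.4722? Yes ✓.

K = 17/6, Plünnecke-Ruzsa bound K³|A| ≈ 136.4722, |3A| = 28, inequality holds.


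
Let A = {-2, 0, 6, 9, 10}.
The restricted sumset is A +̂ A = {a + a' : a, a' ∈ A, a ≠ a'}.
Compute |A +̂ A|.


Restricted sumset: A +̂ A = {a + a' : a ∈ A, a' ∈ A, a ≠ a'}.
Equivalently, take A + A and drop any sum 2a that is achievable ONLY as a + a for a ∈ A (i.e. sums representable only with equal summands).
Enumerate pairs (a, a') with a < a' (symmetric, so each unordered pair gives one sum; this covers all a ≠ a'):
  -2 + 0 = -2
  -2 + 6 = 4
  -2 + 9 = 7
  -2 + 10 = 8
  0 + 6 = 6
  0 + 9 = 9
  0 + 10 = 10
  6 + 9 = 15
  6 + 10 = 16
  9 + 10 = 19
Collected distinct sums: {-2, 4, 6, 7, 8, 9, 10, 15, 16, 19}
|A +̂ A| = 10
(Reference bound: |A +̂ A| ≥ 2|A| - 3 for |A| ≥ 2, with |A| = 5 giving ≥ 7.)

|A +̂ A| = 10


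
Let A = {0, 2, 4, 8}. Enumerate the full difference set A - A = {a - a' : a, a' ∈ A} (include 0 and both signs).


A - A = {a - a' : a, a' ∈ A}.
Compute a - a' for each ordered pair (a, a'):
a = 0: 0-0=0, 0-2=-2, 0-4=-4, 0-8=-8
a = 2: 2-0=2, 2-2=0, 2-4=-2, 2-8=-6
a = 4: 4-0=4, 4-2=2, 4-4=0, 4-8=-4
a = 8: 8-0=8, 8-2=6, 8-4=4, 8-8=0
Collecting distinct values (and noting 0 appears from a-a):
A - A = {-8, -6, -4, -2, 0, 2, 4, 6, 8}
|A - A| = 9

A - A = {-8, -6, -4, -2, 0, 2, 4, 6, 8}


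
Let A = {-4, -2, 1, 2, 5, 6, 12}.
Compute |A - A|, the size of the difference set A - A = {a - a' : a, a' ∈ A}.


A - A = {a - a' : a, a' ∈ A}; |A| = 7.
Bounds: 2|A|-1 ≤ |A - A| ≤ |A|² - |A| + 1, i.e. 13 ≤ |A - A| ≤ 43.
Note: 0 ∈ A - A always (from a - a). The set is symmetric: if d ∈ A - A then -d ∈ A - A.
Enumerate nonzero differences d = a - a' with a > a' (then include -d):
Positive differences: {1, 2, 3, 4, 5, 6, 7, 8, 9, 10, 11, 14, 16}
Full difference set: {0} ∪ (positive diffs) ∪ (negative diffs).
|A - A| = 1 + 2·13 = 27 (matches direct enumeration: 27).

|A - A| = 27


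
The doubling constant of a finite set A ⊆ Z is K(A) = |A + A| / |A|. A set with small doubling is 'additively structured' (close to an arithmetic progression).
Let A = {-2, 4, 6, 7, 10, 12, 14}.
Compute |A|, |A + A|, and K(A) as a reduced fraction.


|A| = 7.
Compute A + A by enumerating all 49 pairs.
A + A = {-4, 2, 4, 5, 8, 10, 11, 12, 13, 14, 16, 17, 18, 19, 20, 21, 22, 24, 26, 28}, so |A + A| = 20.
K = |A + A| / |A| = 20/7 (already in lowest terms) ≈ 2.8571.
Reference: AP of size 7 gives K = 13/7 ≈ 1.8571; a fully generic set of size 7 gives K ≈ 4.0000.

|A| = 7, |A + A| = 20, K = 20/7.


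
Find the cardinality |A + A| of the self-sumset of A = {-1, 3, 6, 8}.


A + A = {a + a' : a, a' ∈ A}; |A| = 4.
General bounds: 2|A| - 1 ≤ |A + A| ≤ |A|(|A|+1)/2, i.e. 7 ≤ |A + A| ≤ 10.
Lower bound 2|A|-1 is attained iff A is an arithmetic progression.
Enumerate sums a + a' for a ≤ a' (symmetric, so this suffices):
a = -1: -1+-1=-2, -1+3=2, -1+6=5, -1+8=7
a = 3: 3+3=6, 3+6=9, 3+8=11
a = 6: 6+6=12, 6+8=14
a = 8: 8+8=16
Distinct sums: {-2, 2, 5, 6, 7, 9, 11, 12, 14, 16}
|A + A| = 10

|A + A| = 10


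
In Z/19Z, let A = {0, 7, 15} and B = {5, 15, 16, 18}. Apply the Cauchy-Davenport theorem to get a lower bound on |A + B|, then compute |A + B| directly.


Cauchy-Davenport: |A + B| ≥ min(p, |A| + |B| - 1) for A, B nonempty in Z/pZ.
|A| = 3, |B| = 4, p = 19.
CD lower bound = min(19, 3 + 4 - 1) = min(19, 6) = 6.
Compute A + B mod 19 directly:
a = 0: 0+5=5, 0+15=15, 0+16=16, 0+18=18
a = 7: 7+5=12, 7+15=3, 7+16=4, 7+18=6
a = 15: 15+5=1, 15+15=11, 15+16=12, 15+18=14
A + B = {1, 3, 4, 5, 6, 11, 12, 14, 15, 16, 18}, so |A + B| = 11.
Verify: 11 ≥ 6? Yes ✓.

CD lower bound = 6, actual |A + B| = 11.


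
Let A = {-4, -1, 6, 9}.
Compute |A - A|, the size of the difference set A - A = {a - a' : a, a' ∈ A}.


A - A = {a - a' : a, a' ∈ A}; |A| = 4.
Bounds: 2|A|-1 ≤ |A - A| ≤ |A|² - |A| + 1, i.e. 7 ≤ |A - A| ≤ 13.
Note: 0 ∈ A - A always (from a - a). The set is symmetric: if d ∈ A - A then -d ∈ A - A.
Enumerate nonzero differences d = a - a' with a > a' (then include -d):
Positive differences: {3, 7, 10, 13}
Full difference set: {0} ∪ (positive diffs) ∪ (negative diffs).
|A - A| = 1 + 2·4 = 9 (matches direct enumeration: 9).

|A - A| = 9


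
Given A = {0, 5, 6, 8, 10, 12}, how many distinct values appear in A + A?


A + A = {a + a' : a, a' ∈ A}; |A| = 6.
General bounds: 2|A| - 1 ≤ |A + A| ≤ |A|(|A|+1)/2, i.e. 11 ≤ |A + A| ≤ 21.
Lower bound 2|A|-1 is attained iff A is an arithmetic progression.
Enumerate sums a + a' for a ≤ a' (symmetric, so this suffices):
a = 0: 0+0=0, 0+5=5, 0+6=6, 0+8=8, 0+10=10, 0+12=12
a = 5: 5+5=10, 5+6=11, 5+8=13, 5+10=15, 5+12=17
a = 6: 6+6=12, 6+8=14, 6+10=16, 6+12=18
a = 8: 8+8=16, 8+10=18, 8+12=20
a = 10: 10+10=20, 10+12=22
a = 12: 12+12=24
Distinct sums: {0, 5, 6, 8, 10, 11, 12, 13, 14, 15, 16, 17, 18, 20, 22, 24}
|A + A| = 16

|A + A| = 16


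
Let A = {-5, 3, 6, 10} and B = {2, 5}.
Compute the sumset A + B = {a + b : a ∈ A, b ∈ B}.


A + B = {a + b : a ∈ A, b ∈ B}.
Enumerate all |A|·|B| = 4·2 = 8 pairs (a, b) and collect distinct sums.
a = -5: -5+2=-3, -5+5=0
a = 3: 3+2=5, 3+5=8
a = 6: 6+2=8, 6+5=11
a = 10: 10+2=12, 10+5=15
Collecting distinct sums: A + B = {-3, 0, 5, 8, 11, 12, 15}
|A + B| = 7

A + B = {-3, 0, 5, 8, 11, 12, 15}


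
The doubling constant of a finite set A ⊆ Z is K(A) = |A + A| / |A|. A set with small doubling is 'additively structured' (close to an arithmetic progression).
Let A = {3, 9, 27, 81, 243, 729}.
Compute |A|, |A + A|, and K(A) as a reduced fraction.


|A| = 6.
Compute A + A by enumerating all 36 pairs.
A + A = {6, 12, 18, 30, 36, 54, 84, 90, 108, 162, 246, 252, 270, 324, 486, 732, 738, 756, 810, 972, 1458}, so |A + A| = 21.
K = |A + A| / |A| = 21/6 = 7/2 ≈ 3.5000.
Reference: AP of size 6 gives K = 11/6 ≈ 1.8333; a fully generic set of size 6 gives K ≈ 3.5000.

|A| = 6, |A + A| = 21, K = 21/6 = 7/2.


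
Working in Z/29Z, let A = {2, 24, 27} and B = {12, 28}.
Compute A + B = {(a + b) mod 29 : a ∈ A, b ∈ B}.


Work in Z/29Z: reduce every sum a + b modulo 29.
Enumerate all 6 pairs:
a = 2: 2+12=14, 2+28=1
a = 24: 24+12=7, 24+28=23
a = 27: 27+12=10, 27+28=26
Distinct residues collected: {1, 7, 10, 14, 23, 26}
|A + B| = 6 (out of 29 total residues).

A + B = {1, 7, 10, 14, 23, 26}


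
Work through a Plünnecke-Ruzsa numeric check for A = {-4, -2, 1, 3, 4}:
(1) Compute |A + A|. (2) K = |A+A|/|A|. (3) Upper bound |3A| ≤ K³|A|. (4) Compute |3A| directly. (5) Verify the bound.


|A| = 5.
Step 1: Compute A + A by enumerating all 25 pairs.
A + A = {-8, -6, -4, -3, -1, 0, 1, 2, 4, 5, 6, 7, 8}, so |A + A| = 13.
Step 2: Doubling constant K = |A + A|/|A| = 13/5 = 13/5 ≈ 2.6000.
Step 3: Plünnecke-Ruzsa gives |3A| ≤ K³·|A| = (2.6000)³ · 5 ≈ 87.8800.
Step 4: Compute 3A = A + A + A directly by enumerating all triples (a,b,c) ∈ A³; |3A| = 23.
Step 5: Check 23 ≤ 87.8800? Yes ✓.

K = 13/5, Plünnecke-Ruzsa bound K³|A| ≈ 87.8800, |3A| = 23, inequality holds.


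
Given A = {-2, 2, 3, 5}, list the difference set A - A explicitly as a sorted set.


A - A = {a - a' : a, a' ∈ A}.
Compute a - a' for each ordered pair (a, a'):
a = -2: -2--2=0, -2-2=-4, -2-3=-5, -2-5=-7
a = 2: 2--2=4, 2-2=0, 2-3=-1, 2-5=-3
a = 3: 3--2=5, 3-2=1, 3-3=0, 3-5=-2
a = 5: 5--2=7, 5-2=3, 5-3=2, 5-5=0
Collecting distinct values (and noting 0 appears from a-a):
A - A = {-7, -5, -4, -3, -2, -1, 0, 1, 2, 3, 4, 5, 7}
|A - A| = 13

A - A = {-7, -5, -4, -3, -2, -1, 0, 1, 2, 3, 4, 5, 7}


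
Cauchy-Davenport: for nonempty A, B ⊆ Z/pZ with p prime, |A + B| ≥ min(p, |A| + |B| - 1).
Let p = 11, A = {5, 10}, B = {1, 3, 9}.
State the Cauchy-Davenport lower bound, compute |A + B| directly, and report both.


Cauchy-Davenport: |A + B| ≥ min(p, |A| + |B| - 1) for A, B nonempty in Z/pZ.
|A| = 2, |B| = 3, p = 11.
CD lower bound = min(11, 2 + 3 - 1) = min(11, 4) = 4.
Compute A + B mod 11 directly:
a = 5: 5+1=6, 5+3=8, 5+9=3
a = 10: 10+1=0, 10+3=2, 10+9=8
A + B = {0, 2, 3, 6, 8}, so |A + B| = 5.
Verify: 5 ≥ 4? Yes ✓.

CD lower bound = 4, actual |A + B| = 5.


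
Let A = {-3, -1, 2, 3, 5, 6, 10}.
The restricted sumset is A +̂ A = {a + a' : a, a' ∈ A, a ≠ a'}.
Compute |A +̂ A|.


Restricted sumset: A +̂ A = {a + a' : a ∈ A, a' ∈ A, a ≠ a'}.
Equivalently, take A + A and drop any sum 2a that is achievable ONLY as a + a for a ∈ A (i.e. sums representable only with equal summands).
Enumerate pairs (a, a') with a < a' (symmetric, so each unordered pair gives one sum; this covers all a ≠ a'):
  -3 + -1 = -4
  -3 + 2 = -1
  -3 + 3 = 0
  -3 + 5 = 2
  -3 + 6 = 3
  -3 + 10 = 7
  -1 + 2 = 1
  -1 + 3 = 2
  -1 + 5 = 4
  -1 + 6 = 5
  -1 + 10 = 9
  2 + 3 = 5
  2 + 5 = 7
  2 + 6 = 8
  2 + 10 = 12
  3 + 5 = 8
  3 + 6 = 9
  3 + 10 = 13
  5 + 6 = 11
  5 + 10 = 15
  6 + 10 = 16
Collected distinct sums: {-4, -1, 0, 1, 2, 3, 4, 5, 7, 8, 9, 11, 12, 13, 15, 16}
|A +̂ A| = 16
(Reference bound: |A +̂ A| ≥ 2|A| - 3 for |A| ≥ 2, with |A| = 7 giving ≥ 11.)

|A +̂ A| = 16


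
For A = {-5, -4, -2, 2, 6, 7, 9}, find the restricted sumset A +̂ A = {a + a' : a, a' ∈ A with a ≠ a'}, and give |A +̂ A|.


Restricted sumset: A +̂ A = {a + a' : a ∈ A, a' ∈ A, a ≠ a'}.
Equivalently, take A + A and drop any sum 2a that is achievable ONLY as a + a for a ∈ A (i.e. sums representable only with equal summands).
Enumerate pairs (a, a') with a < a' (symmetric, so each unordered pair gives one sum; this covers all a ≠ a'):
  -5 + -4 = -9
  -5 + -2 = -7
  -5 + 2 = -3
  -5 + 6 = 1
  -5 + 7 = 2
  -5 + 9 = 4
  -4 + -2 = -6
  -4 + 2 = -2
  -4 + 6 = 2
  -4 + 7 = 3
  -4 + 9 = 5
  -2 + 2 = 0
  -2 + 6 = 4
  -2 + 7 = 5
  -2 + 9 = 7
  2 + 6 = 8
  2 + 7 = 9
  2 + 9 = 11
  6 + 7 = 13
  6 + 9 = 15
  7 + 9 = 16
Collected distinct sums: {-9, -7, -6, -3, -2, 0, 1, 2, 3, 4, 5, 7, 8, 9, 11, 13, 15, 16}
|A +̂ A| = 18
(Reference bound: |A +̂ A| ≥ 2|A| - 3 for |A| ≥ 2, with |A| = 7 giving ≥ 11.)

|A +̂ A| = 18


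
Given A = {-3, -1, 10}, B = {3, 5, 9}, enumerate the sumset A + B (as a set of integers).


A + B = {a + b : a ∈ A, b ∈ B}.
Enumerate all |A|·|B| = 3·3 = 9 pairs (a, b) and collect distinct sums.
a = -3: -3+3=0, -3+5=2, -3+9=6
a = -1: -1+3=2, -1+5=4, -1+9=8
a = 10: 10+3=13, 10+5=15, 10+9=19
Collecting distinct sums: A + B = {0, 2, 4, 6, 8, 13, 15, 19}
|A + B| = 8

A + B = {0, 2, 4, 6, 8, 13, 15, 19}


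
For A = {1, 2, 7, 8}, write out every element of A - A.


A - A = {a - a' : a, a' ∈ A}.
Compute a - a' for each ordered pair (a, a'):
a = 1: 1-1=0, 1-2=-1, 1-7=-6, 1-8=-7
a = 2: 2-1=1, 2-2=0, 2-7=-5, 2-8=-6
a = 7: 7-1=6, 7-2=5, 7-7=0, 7-8=-1
a = 8: 8-1=7, 8-2=6, 8-7=1, 8-8=0
Collecting distinct values (and noting 0 appears from a-a):
A - A = {-7, -6, -5, -1, 0, 1, 5, 6, 7}
|A - A| = 9

A - A = {-7, -6, -5, -1, 0, 1, 5, 6, 7}


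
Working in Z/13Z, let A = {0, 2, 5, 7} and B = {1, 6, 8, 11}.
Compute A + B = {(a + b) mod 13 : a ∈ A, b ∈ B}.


Work in Z/13Z: reduce every sum a + b modulo 13.
Enumerate all 16 pairs:
a = 0: 0+1=1, 0+6=6, 0+8=8, 0+11=11
a = 2: 2+1=3, 2+6=8, 2+8=10, 2+11=0
a = 5: 5+1=6, 5+6=11, 5+8=0, 5+11=3
a = 7: 7+1=8, 7+6=0, 7+8=2, 7+11=5
Distinct residues collected: {0, 1, 2, 3, 5, 6, 8, 10, 11}
|A + B| = 9 (out of 13 total residues).

A + B = {0, 1, 2, 3, 5, 6, 8, 10, 11}


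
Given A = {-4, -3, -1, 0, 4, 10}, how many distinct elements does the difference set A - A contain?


A - A = {a - a' : a, a' ∈ A}; |A| = 6.
Bounds: 2|A|-1 ≤ |A - A| ≤ |A|² - |A| + 1, i.e. 11 ≤ |A - A| ≤ 31.
Note: 0 ∈ A - A always (from a - a). The set is symmetric: if d ∈ A - A then -d ∈ A - A.
Enumerate nonzero differences d = a - a' with a > a' (then include -d):
Positive differences: {1, 2, 3, 4, 5, 6, 7, 8, 10, 11, 13, 14}
Full difference set: {0} ∪ (positive diffs) ∪ (negative diffs).
|A - A| = 1 + 2·12 = 25 (matches direct enumeration: 25).

|A - A| = 25


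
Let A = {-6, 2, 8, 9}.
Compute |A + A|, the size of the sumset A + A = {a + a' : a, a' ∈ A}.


A + A = {a + a' : a, a' ∈ A}; |A| = 4.
General bounds: 2|A| - 1 ≤ |A + A| ≤ |A|(|A|+1)/2, i.e. 7 ≤ |A + A| ≤ 10.
Lower bound 2|A|-1 is attained iff A is an arithmetic progression.
Enumerate sums a + a' for a ≤ a' (symmetric, so this suffices):
a = -6: -6+-6=-12, -6+2=-4, -6+8=2, -6+9=3
a = 2: 2+2=4, 2+8=10, 2+9=11
a = 8: 8+8=16, 8+9=17
a = 9: 9+9=18
Distinct sums: {-12, -4, 2, 3, 4, 10, 11, 16, 17, 18}
|A + A| = 10

|A + A| = 10


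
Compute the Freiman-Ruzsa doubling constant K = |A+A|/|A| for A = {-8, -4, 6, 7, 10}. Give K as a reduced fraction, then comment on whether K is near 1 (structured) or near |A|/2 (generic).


|A| = 5.
Compute A + A by enumerating all 25 pairs.
A + A = {-16, -12, -8, -2, -1, 2, 3, 6, 12, 13, 14, 16, 17, 20}, so |A + A| = 14.
K = |A + A| / |A| = 14/5 (already in lowest terms) ≈ 2.8000.
Reference: AP of size 5 gives K = 9/5 ≈ 1.8000; a fully generic set of size 5 gives K ≈ 3.0000.

|A| = 5, |A + A| = 14, K = 14/5.


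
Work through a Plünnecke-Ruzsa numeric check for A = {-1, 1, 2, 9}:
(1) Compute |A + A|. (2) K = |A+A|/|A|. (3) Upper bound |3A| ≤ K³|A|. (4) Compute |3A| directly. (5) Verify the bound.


|A| = 4.
Step 1: Compute A + A by enumerating all 16 pairs.
A + A = {-2, 0, 1, 2, 3, 4, 8, 10, 11, 18}, so |A + A| = 10.
Step 2: Doubling constant K = |A + A|/|A| = 10/4 = 10/4 ≈ 2.5000.
Step 3: Plünnecke-Ruzsa gives |3A| ≤ K³·|A| = (2.5000)³ · 4 ≈ 62.5000.
Step 4: Compute 3A = A + A + A directly by enumerating all triples (a,b,c) ∈ A³; |3A| = 19.
Step 5: Check 19 ≤ 62.5000? Yes ✓.

K = 10/4, Plünnecke-Ruzsa bound K³|A| ≈ 62.5000, |3A| = 19, inequality holds.


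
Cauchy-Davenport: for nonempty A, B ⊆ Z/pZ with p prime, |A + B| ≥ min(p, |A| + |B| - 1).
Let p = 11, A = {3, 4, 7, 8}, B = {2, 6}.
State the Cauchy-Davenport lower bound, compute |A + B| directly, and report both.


Cauchy-Davenport: |A + B| ≥ min(p, |A| + |B| - 1) for A, B nonempty in Z/pZ.
|A| = 4, |B| = 2, p = 11.
CD lower bound = min(11, 4 + 2 - 1) = min(11, 5) = 5.
Compute A + B mod 11 directly:
a = 3: 3+2=5, 3+6=9
a = 4: 4+2=6, 4+6=10
a = 7: 7+2=9, 7+6=2
a = 8: 8+2=10, 8+6=3
A + B = {2, 3, 5, 6, 9, 10}, so |A + B| = 6.
Verify: 6 ≥ 5? Yes ✓.

CD lower bound = 5, actual |A + B| = 6.


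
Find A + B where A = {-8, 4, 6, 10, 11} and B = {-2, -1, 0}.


A + B = {a + b : a ∈ A, b ∈ B}.
Enumerate all |A|·|B| = 5·3 = 15 pairs (a, b) and collect distinct sums.
a = -8: -8+-2=-10, -8+-1=-9, -8+0=-8
a = 4: 4+-2=2, 4+-1=3, 4+0=4
a = 6: 6+-2=4, 6+-1=5, 6+0=6
a = 10: 10+-2=8, 10+-1=9, 10+0=10
a = 11: 11+-2=9, 11+-1=10, 11+0=11
Collecting distinct sums: A + B = {-10, -9, -8, 2, 3, 4, 5, 6, 8, 9, 10, 11}
|A + B| = 12

A + B = {-10, -9, -8, 2, 3, 4, 5, 6, 8, 9, 10, 11}


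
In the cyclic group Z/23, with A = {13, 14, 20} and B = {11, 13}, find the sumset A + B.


Work in Z/23Z: reduce every sum a + b modulo 23.
Enumerate all 6 pairs:
a = 13: 13+11=1, 13+13=3
a = 14: 14+11=2, 14+13=4
a = 20: 20+11=8, 20+13=10
Distinct residues collected: {1, 2, 3, 4, 8, 10}
|A + B| = 6 (out of 23 total residues).

A + B = {1, 2, 3, 4, 8, 10}


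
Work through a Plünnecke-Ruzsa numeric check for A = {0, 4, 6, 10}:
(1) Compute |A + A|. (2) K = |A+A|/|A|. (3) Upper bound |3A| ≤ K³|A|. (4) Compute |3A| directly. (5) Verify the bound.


|A| = 4.
Step 1: Compute A + A by enumerating all 16 pairs.
A + A = {0, 4, 6, 8, 10, 12, 14, 16, 20}, so |A + A| = 9.
Step 2: Doubling constant K = |A + A|/|A| = 9/4 = 9/4 ≈ 2.2500.
Step 3: Plünnecke-Ruzsa gives |3A| ≤ K³·|A| = (2.2500)³ · 4 ≈ 45.5625.
Step 4: Compute 3A = A + A + A directly by enumerating all triples (a,b,c) ∈ A³; |3A| = 14.
Step 5: Check 14 ≤ 45.5625? Yes ✓.

K = 9/4, Plünnecke-Ruzsa bound K³|A| ≈ 45.5625, |3A| = 14, inequality holds.


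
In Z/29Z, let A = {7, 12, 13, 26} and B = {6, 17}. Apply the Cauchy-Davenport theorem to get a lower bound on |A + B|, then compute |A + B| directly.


Cauchy-Davenport: |A + B| ≥ min(p, |A| + |B| - 1) for A, B nonempty in Z/pZ.
|A| = 4, |B| = 2, p = 29.
CD lower bound = min(29, 4 + 2 - 1) = min(29, 5) = 5.
Compute A + B mod 29 directly:
a = 7: 7+6=13, 7+17=24
a = 12: 12+6=18, 12+17=0
a = 13: 13+6=19, 13+17=1
a = 26: 26+6=3, 26+17=14
A + B = {0, 1, 3, 13, 14, 18, 19, 24}, so |A + B| = 8.
Verify: 8 ≥ 5? Yes ✓.

CD lower bound = 5, actual |A + B| = 8.


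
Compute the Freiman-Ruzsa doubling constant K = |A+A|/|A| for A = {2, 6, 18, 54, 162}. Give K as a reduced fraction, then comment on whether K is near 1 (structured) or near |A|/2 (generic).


|A| = 5.
Compute A + A by enumerating all 25 pairs.
A + A = {4, 8, 12, 20, 24, 36, 56, 60, 72, 108, 164, 168, 180, 216, 324}, so |A + A| = 15.
K = |A + A| / |A| = 15/5 = 3/1 ≈ 3.0000.
Reference: AP of size 5 gives K = 9/5 ≈ 1.8000; a fully generic set of size 5 gives K ≈ 3.0000.

|A| = 5, |A + A| = 15, K = 15/5 = 3/1.


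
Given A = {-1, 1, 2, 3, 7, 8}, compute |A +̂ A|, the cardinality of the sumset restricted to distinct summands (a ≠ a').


Restricted sumset: A +̂ A = {a + a' : a ∈ A, a' ∈ A, a ≠ a'}.
Equivalently, take A + A and drop any sum 2a that is achievable ONLY as a + a for a ∈ A (i.e. sums representable only with equal summands).
Enumerate pairs (a, a') with a < a' (symmetric, so each unordered pair gives one sum; this covers all a ≠ a'):
  -1 + 1 = 0
  -1 + 2 = 1
  -1 + 3 = 2
  -1 + 7 = 6
  -1 + 8 = 7
  1 + 2 = 3
  1 + 3 = 4
  1 + 7 = 8
  1 + 8 = 9
  2 + 3 = 5
  2 + 7 = 9
  2 + 8 = 10
  3 + 7 = 10
  3 + 8 = 11
  7 + 8 = 15
Collected distinct sums: {0, 1, 2, 3, 4, 5, 6, 7, 8, 9, 10, 11, 15}
|A +̂ A| = 13
(Reference bound: |A +̂ A| ≥ 2|A| - 3 for |A| ≥ 2, with |A| = 6 giving ≥ 9.)

|A +̂ A| = 13


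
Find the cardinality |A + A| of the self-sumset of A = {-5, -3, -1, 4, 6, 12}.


A + A = {a + a' : a, a' ∈ A}; |A| = 6.
General bounds: 2|A| - 1 ≤ |A + A| ≤ |A|(|A|+1)/2, i.e. 11 ≤ |A + A| ≤ 21.
Lower bound 2|A|-1 is attained iff A is an arithmetic progression.
Enumerate sums a + a' for a ≤ a' (symmetric, so this suffices):
a = -5: -5+-5=-10, -5+-3=-8, -5+-1=-6, -5+4=-1, -5+6=1, -5+12=7
a = -3: -3+-3=-6, -3+-1=-4, -3+4=1, -3+6=3, -3+12=9
a = -1: -1+-1=-2, -1+4=3, -1+6=5, -1+12=11
a = 4: 4+4=8, 4+6=10, 4+12=16
a = 6: 6+6=12, 6+12=18
a = 12: 12+12=24
Distinct sums: {-10, -8, -6, -4, -2, -1, 1, 3, 5, 7, 8, 9, 10, 11, 12, 16, 18, 24}
|A + A| = 18

|A + A| = 18


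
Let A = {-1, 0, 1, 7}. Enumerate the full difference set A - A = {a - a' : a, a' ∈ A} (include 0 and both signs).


A - A = {a - a' : a, a' ∈ A}.
Compute a - a' for each ordered pair (a, a'):
a = -1: -1--1=0, -1-0=-1, -1-1=-2, -1-7=-8
a = 0: 0--1=1, 0-0=0, 0-1=-1, 0-7=-7
a = 1: 1--1=2, 1-0=1, 1-1=0, 1-7=-6
a = 7: 7--1=8, 7-0=7, 7-1=6, 7-7=0
Collecting distinct values (and noting 0 appears from a-a):
A - A = {-8, -7, -6, -2, -1, 0, 1, 2, 6, 7, 8}
|A - A| = 11

A - A = {-8, -7, -6, -2, -1, 0, 1, 2, 6, 7, 8}


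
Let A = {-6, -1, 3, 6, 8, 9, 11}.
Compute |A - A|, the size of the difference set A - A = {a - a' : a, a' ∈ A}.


A - A = {a - a' : a, a' ∈ A}; |A| = 7.
Bounds: 2|A|-1 ≤ |A - A| ≤ |A|² - |A| + 1, i.e. 13 ≤ |A - A| ≤ 43.
Note: 0 ∈ A - A always (from a - a). The set is symmetric: if d ∈ A - A then -d ∈ A - A.
Enumerate nonzero differences d = a - a' with a > a' (then include -d):
Positive differences: {1, 2, 3, 4, 5, 6, 7, 8, 9, 10, 12, 14, 15, 17}
Full difference set: {0} ∪ (positive diffs) ∪ (negative diffs).
|A - A| = 1 + 2·14 = 29 (matches direct enumeration: 29).

|A - A| = 29
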